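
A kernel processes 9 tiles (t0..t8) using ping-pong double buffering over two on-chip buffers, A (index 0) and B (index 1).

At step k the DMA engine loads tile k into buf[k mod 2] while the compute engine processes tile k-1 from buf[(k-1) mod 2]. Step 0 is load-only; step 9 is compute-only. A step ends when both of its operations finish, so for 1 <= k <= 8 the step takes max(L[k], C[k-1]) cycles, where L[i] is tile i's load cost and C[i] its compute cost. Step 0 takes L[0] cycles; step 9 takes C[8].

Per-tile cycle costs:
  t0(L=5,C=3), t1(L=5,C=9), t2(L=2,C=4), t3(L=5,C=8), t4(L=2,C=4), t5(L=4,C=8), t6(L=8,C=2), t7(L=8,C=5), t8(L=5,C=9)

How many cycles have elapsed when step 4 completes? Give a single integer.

end_cycle[4] = 32

step 0: L[0]=5 → dur=5, Σ=5 | A=load:t0 B=idle [load-only]
step 1: L[1]=5 C[0]=3 → dur=5, Σ=10 | A=compute:t0 B=load:t1 [load-bound]
step 2: L[2]=2 C[1]=9 → dur=9, Σ=19 | A=load:t2 B=compute:t1 [compute-bound]
step 3: L[3]=5 C[2]=4 → dur=5, Σ=24 | A=compute:t2 B=load:t3 [load-bound]
step 4: L[4]=2 C[3]=8 → dur=8, Σ=32 | A=load:t4 B=compute:t3 [compute-bound]
step 5: L[5]=4 C[4]=4 → dur=4, Σ=36 | A=compute:t4 B=load:t5 [tied]
step 6: L[6]=8 C[5]=8 → dur=8, Σ=44 | A=load:t6 B=compute:t5 [tied]
step 7: L[7]=8 C[6]=2 → dur=8, Σ=52 | A=compute:t6 B=load:t7 [load-bound]
step 8: L[8]=5 C[7]=5 → dur=5, Σ=57 | A=load:t8 B=compute:t7 [tied]
step 9: C[8]=9 → dur=9, Σ=66 | A=compute:t8 B=idle [compute-only]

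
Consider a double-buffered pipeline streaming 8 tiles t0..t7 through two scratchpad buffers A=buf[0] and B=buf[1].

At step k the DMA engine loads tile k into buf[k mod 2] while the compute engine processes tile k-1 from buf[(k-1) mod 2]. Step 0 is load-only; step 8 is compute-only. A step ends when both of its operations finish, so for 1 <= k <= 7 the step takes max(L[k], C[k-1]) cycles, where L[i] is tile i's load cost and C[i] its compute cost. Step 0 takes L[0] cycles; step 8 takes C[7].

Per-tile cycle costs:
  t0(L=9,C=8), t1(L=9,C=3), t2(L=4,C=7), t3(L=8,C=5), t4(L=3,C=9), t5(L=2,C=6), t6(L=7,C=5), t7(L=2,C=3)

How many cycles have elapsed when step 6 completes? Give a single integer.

[0] DMA t0→A (9c) ∥ CU idle ⇒ 9c, clock 9
[1] DMA t1→B (9c) ∥ CU A:t0 (8c) ⇒ 9c, clock 18
[2] DMA t2→A (4c) ∥ CU B:t1 (3c) ⇒ 4c, clock 22
[3] DMA t3→B (8c) ∥ CU A:t2 (7c) ⇒ 8c, clock 30
[4] DMA t4→A (3c) ∥ CU B:t3 (5c) ⇒ 5c, clock 35
[5] DMA t5→B (2c) ∥ CU A:t4 (9c) ⇒ 9c, clock 44
[6] DMA t6→A (7c) ∥ CU B:t5 (6c) ⇒ 7c, clock 51
[7] DMA t7→B (2c) ∥ CU A:t6 (5c) ⇒ 5c, clock 56
[8] DMA idle ∥ CU B:t7 (3c) ⇒ 3c, clock 59

end_cycle[6] = 51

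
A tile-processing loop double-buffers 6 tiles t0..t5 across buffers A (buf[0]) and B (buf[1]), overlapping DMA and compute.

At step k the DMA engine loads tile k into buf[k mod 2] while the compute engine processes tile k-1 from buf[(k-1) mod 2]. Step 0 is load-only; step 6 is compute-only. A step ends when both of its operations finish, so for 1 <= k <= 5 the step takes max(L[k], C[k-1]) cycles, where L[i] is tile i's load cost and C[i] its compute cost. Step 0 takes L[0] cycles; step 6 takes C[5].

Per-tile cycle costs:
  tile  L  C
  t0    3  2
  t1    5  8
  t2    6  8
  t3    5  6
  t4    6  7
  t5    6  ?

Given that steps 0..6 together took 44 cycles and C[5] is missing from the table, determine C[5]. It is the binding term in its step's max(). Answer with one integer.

step 0: dur = L[0]=3 = 3
step 1: dur = max(L[1]=5, C[0]=2) = 5
step 2: dur = max(L[2]=6, C[1]=8) = 8
step 3: dur = max(L[3]=5, C[2]=8) = 8
step 4: dur = max(L[4]=6, C[3]=6) = 6
step 5: dur = max(L[5]=6, C[4]=7) = 7
step 6: dur = C[5]=? = C[5]  (unknown; binding)
sum of known step durations = 37
dur[6] = total - known = 44 - 37 = 7
C[5] is the binding max in step 6, so C[5] = dur[6] = 7

C[5] = 7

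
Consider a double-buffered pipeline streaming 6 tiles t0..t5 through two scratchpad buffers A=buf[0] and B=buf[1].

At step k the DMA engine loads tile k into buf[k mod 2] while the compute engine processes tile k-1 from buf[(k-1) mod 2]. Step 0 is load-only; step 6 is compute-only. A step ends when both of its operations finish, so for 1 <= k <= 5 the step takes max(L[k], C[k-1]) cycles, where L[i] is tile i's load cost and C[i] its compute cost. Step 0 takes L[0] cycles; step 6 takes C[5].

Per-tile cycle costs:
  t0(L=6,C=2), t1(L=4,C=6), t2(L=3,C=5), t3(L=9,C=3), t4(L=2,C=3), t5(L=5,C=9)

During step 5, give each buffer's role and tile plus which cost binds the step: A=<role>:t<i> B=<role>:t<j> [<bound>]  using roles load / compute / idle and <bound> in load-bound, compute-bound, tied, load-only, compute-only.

  0. 6=6c; end=6; A:t0 B:-
  1. max(4,2)=4c; end=10; A:t0 B:t1
  2. max(3,6)=6c; end=16; A:t2 B:t1
  3. max(9,5)=9c; end=25; A:t2 B:t3
  4. max(2,3)=3c; end=28; A:t4 B:t3
  5. max(5,3)=5c; end=33; A:t4 B:t5
  6. 9=9c; end=42; A:t4 B:t5

step 5: A=compute:t4 B=load:t5 [load-bound]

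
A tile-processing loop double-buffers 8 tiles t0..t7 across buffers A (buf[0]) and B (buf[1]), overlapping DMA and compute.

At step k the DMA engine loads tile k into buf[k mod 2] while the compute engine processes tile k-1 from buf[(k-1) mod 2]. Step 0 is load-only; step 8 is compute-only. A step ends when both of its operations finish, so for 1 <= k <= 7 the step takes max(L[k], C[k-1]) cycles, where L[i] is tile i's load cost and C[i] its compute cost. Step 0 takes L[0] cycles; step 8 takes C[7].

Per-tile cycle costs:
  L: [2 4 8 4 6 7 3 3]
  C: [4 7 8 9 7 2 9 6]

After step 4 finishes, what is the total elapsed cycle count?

step 0: L[0]=2 → dur=2, Σ=2 | A=load:t0 B=idle [load-only]
step 1: L[1]=4 C[0]=4 → dur=4, Σ=6 | A=compute:t0 B=load:t1 [tied]
step 2: L[2]=8 C[1]=7 → dur=8, Σ=14 | A=load:t2 B=compute:t1 [load-bound]
step 3: L[3]=4 C[2]=8 → dur=8, Σ=22 | A=compute:t2 B=load:t3 [compute-bound]
step 4: L[4]=6 C[3]=9 → dur=9, Σ=31 | A=load:t4 B=compute:t3 [compute-bound]
step 5: L[5]=7 C[4]=7 → dur=7, Σ=38 | A=compute:t4 B=load:t5 [tied]
step 6: L[6]=3 C[5]=2 → dur=3, Σ=41 | A=load:t6 B=compute:t5 [load-bound]
step 7: L[7]=3 C[6]=9 → dur=9, Σ=50 | A=compute:t6 B=load:t7 [compute-bound]
step 8: C[7]=6 → dur=6, Σ=56 | A=idle B=compute:t7 [compute-only]

end_cycle[4] = 31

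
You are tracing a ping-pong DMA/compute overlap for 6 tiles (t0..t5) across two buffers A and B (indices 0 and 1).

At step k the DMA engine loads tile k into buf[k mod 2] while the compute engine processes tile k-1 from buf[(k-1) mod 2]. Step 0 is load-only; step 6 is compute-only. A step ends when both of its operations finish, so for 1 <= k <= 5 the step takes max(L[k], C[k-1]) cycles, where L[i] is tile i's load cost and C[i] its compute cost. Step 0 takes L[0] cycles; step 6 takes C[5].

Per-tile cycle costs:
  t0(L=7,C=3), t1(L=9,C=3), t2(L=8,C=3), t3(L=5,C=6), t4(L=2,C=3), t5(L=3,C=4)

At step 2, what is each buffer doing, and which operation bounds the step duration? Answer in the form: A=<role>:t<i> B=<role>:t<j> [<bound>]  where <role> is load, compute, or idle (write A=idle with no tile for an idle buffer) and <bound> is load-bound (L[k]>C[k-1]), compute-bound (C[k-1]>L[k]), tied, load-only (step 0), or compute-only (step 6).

step 2: A=load:t2 B=compute:t1 [load-bound]

step 0: L[0]=7 → dur=7, Σ=7 | A=load:t0 B=idle [load-only]
step 1: L[1]=9 C[0]=3 → dur=9, Σ=16 | A=compute:t0 B=load:t1 [load-bound]
step 2: L[2]=8 C[1]=3 → dur=8, Σ=24 | A=load:t2 B=compute:t1 [load-bound]
step 3: L[3]=5 C[2]=3 → dur=5, Σ=29 | A=compute:t2 B=load:t3 [load-bound]
step 4: L[4]=2 C[3]=6 → dur=6, Σ=35 | A=load:t4 B=compute:t3 [compute-bound]
step 5: L[5]=3 C[4]=3 → dur=3, Σ=38 | A=compute:t4 B=load:t5 [tied]
step 6: C[5]=4 → dur=4, Σ=42 | A=idle B=compute:t5 [compute-only]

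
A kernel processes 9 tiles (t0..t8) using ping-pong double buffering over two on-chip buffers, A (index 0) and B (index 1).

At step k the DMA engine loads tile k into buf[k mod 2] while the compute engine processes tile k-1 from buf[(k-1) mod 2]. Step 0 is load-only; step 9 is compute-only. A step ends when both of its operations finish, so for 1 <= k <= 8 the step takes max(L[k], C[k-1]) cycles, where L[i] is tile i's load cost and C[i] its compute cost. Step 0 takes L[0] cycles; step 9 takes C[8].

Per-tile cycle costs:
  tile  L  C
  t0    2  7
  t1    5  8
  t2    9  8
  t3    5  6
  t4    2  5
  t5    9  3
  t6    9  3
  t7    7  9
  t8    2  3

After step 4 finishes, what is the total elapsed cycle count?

end_cycle[4] = 32

k=0 load=t0/2c comp=- wait=2 total=2
k=1 load=t1/5c comp=t0/7c wait=7 total=9
k=2 load=t2/9c comp=t1/8c wait=9 total=18
k=3 load=t3/5c comp=t2/8c wait=8 total=26
k=4 load=t4/2c comp=t3/6c wait=6 total=32
k=5 load=t5/9c comp=t4/5c wait=9 total=41
k=6 load=t6/9c comp=t5/3c wait=9 total=50
k=7 load=t7/7c comp=t6/3c wait=7 total=57
k=8 load=t8/2c comp=t7/9c wait=9 total=66
k=9 load=- comp=t8/3c wait=3 total=69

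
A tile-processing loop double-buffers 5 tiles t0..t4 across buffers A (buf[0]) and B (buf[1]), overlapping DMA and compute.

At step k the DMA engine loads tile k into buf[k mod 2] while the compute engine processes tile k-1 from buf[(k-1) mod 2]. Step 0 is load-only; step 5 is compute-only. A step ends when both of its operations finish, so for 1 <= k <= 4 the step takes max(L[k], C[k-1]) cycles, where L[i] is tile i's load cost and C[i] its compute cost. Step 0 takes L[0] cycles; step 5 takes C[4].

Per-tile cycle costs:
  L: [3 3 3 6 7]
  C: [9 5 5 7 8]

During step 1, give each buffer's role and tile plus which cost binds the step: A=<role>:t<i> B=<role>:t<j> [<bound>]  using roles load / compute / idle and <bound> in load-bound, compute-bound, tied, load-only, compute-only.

step 1: A=compute:t0 B=load:t1 [compute-bound]

k=0 load=t0/3c comp=- wait=3 total=3
k=1 load=t1/3c comp=t0/9c wait=9 total=12
k=2 load=t2/3c comp=t1/5c wait=5 total=17
k=3 load=t3/6c comp=t2/5c wait=6 total=23
k=4 load=t4/7c comp=t3/7c wait=7 total=30
k=5 load=- comp=t4/8c wait=8 total=38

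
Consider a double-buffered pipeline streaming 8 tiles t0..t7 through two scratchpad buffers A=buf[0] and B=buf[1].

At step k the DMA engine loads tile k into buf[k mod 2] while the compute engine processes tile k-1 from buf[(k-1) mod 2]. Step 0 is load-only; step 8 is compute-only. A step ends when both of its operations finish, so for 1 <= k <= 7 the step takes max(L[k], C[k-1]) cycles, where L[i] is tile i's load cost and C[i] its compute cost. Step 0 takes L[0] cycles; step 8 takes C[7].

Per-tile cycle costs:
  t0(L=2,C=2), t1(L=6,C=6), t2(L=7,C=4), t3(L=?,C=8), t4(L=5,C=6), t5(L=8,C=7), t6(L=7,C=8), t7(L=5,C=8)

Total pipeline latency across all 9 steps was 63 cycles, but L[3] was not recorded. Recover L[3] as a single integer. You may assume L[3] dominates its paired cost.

L[3] = 9

step 0: dur = L[0]=2 = 2
step 1: dur = max(L[1]=6, C[0]=2) = 6
step 2: dur = max(L[2]=7, C[1]=6) = 7
step 3: dur = max(L[3]=?, C[2]=4) = L[3]  (unknown; binding)
step 4: dur = max(L[4]=5, C[3]=8) = 8
step 5: dur = max(L[5]=8, C[4]=6) = 8
step 6: dur = max(L[6]=7, C[5]=7) = 7
step 7: dur = max(L[7]=5, C[6]=8) = 8
step 8: dur = C[7]=8 = 8
sum of known step durations = 54
dur[3] = total - known = 63 - 54 = 9
L[3] is the binding max in step 3, so L[3] = dur[3] = 9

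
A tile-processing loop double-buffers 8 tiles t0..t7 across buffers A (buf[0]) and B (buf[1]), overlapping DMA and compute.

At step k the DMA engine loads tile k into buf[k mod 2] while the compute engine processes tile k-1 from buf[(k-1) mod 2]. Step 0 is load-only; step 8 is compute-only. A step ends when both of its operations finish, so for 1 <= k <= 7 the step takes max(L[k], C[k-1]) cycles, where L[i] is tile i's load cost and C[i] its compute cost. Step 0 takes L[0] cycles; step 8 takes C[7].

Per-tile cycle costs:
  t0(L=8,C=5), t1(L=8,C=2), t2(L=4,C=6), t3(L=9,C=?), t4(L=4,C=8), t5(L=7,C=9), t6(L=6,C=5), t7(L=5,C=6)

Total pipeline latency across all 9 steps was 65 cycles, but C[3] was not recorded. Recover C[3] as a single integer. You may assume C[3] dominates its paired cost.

C[3] = 8

step 0 → dur = L[0]=8 = 8
step 1 → dur = max(L[1]=8, C[0]=5) = 8
step 2 → dur = max(L[2]=4, C[1]=2) = 4
step 3 → dur = max(L[3]=9, C[2]=6) = 9
step 4 → dur = max(L[4]=4, C[3]=?) = C[3]  (unknown; binding)
step 5 → dur = max(L[5]=7, C[4]=8) = 8
step 6 → dur = max(L[6]=6, C[5]=9) = 9
step 7 → dur = max(L[7]=5, C[6]=5) = 5
step 8 → dur = C[7]=6 = 6
sum of known step durations = 57
dur[4] = total - known = 65 - 57 = 8
C[3] is the binding max in step 4, so C[3] = dur[4] = 8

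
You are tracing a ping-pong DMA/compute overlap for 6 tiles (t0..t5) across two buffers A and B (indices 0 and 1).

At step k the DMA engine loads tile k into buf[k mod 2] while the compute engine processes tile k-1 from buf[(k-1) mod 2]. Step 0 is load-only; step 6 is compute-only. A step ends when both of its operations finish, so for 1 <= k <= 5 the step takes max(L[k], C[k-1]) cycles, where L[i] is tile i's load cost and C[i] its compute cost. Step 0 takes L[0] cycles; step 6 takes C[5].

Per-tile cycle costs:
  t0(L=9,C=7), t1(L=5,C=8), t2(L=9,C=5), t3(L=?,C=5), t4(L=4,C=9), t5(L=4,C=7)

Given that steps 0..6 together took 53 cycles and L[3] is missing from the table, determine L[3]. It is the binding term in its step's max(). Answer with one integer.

L[3] = 7

step 0 = dur = L[0]=9 = 9
step 1 = dur = max(L[1]=5, C[0]=7) = 7
step 2 = dur = max(L[2]=9, C[1]=8) = 9
step 3 = dur = max(L[3]=?, C[2]=5) = L[3]  (unknown; binding)
step 4 = dur = max(L[4]=4, C[3]=5) = 5
step 5 = dur = max(L[5]=4, C[4]=9) = 9
step 6 = dur = C[5]=7 = 7
sum of known step durations = 46
dur[3] = total - known = 53 - 46 = 7
L[3] is the binding max in step 3, so L[3] = dur[3] = 7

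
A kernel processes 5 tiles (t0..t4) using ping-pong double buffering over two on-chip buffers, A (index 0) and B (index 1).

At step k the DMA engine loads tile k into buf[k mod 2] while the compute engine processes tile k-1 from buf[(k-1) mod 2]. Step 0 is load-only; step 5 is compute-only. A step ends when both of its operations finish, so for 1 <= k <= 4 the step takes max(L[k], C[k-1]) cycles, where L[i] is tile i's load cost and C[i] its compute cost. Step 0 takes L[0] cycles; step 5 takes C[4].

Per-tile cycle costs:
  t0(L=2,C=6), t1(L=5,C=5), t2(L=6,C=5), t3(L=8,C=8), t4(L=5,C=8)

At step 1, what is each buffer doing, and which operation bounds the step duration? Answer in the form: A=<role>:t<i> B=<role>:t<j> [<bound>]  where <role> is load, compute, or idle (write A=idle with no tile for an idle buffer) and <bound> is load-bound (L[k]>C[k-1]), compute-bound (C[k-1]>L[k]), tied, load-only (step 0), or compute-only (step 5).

step 1: A=compute:t0 B=load:t1 [compute-bound]

k=0 load=t0/2c comp=- wait=2 total=2
k=1 load=t1/5c comp=t0/6c wait=6 total=8
k=2 load=t2/6c comp=t1/5c wait=6 total=14
k=3 load=t3/8c comp=t2/5c wait=8 total=22
k=4 load=t4/5c comp=t3/8c wait=8 total=30
k=5 load=- comp=t4/8c wait=8 total=38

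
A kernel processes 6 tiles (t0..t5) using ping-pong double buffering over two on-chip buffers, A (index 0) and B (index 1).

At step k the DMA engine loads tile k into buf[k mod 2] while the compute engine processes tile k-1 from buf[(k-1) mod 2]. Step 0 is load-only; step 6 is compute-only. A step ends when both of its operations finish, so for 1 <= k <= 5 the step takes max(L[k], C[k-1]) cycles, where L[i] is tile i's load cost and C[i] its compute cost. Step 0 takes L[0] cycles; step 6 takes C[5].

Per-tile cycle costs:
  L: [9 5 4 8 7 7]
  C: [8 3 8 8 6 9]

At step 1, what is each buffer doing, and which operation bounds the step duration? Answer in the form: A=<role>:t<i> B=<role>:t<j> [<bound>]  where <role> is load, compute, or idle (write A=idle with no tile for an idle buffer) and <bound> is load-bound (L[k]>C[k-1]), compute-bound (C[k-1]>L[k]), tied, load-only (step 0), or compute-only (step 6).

step 0: L[0]=9 → dur=9, Σ=9 | A=load:t0 B=idle [load-only]
step 1: L[1]=5 C[0]=8 → dur=8, Σ=17 | A=compute:t0 B=load:t1 [compute-bound]
step 2: L[2]=4 C[1]=3 → dur=4, Σ=21 | A=load:t2 B=compute:t1 [load-bound]
step 3: L[3]=8 C[2]=8 → dur=8, Σ=29 | A=compute:t2 B=load:t3 [tied]
step 4: L[4]=7 C[3]=8 → dur=8, Σ=37 | A=load:t4 B=compute:t3 [compute-bound]
step 5: L[5]=7 C[4]=6 → dur=7, Σ=44 | A=compute:t4 B=load:t5 [load-bound]
step 6: C[5]=9 → dur=9, Σ=53 | A=idle B=compute:t5 [compute-only]

step 1: A=compute:t0 B=load:t1 [compute-bound]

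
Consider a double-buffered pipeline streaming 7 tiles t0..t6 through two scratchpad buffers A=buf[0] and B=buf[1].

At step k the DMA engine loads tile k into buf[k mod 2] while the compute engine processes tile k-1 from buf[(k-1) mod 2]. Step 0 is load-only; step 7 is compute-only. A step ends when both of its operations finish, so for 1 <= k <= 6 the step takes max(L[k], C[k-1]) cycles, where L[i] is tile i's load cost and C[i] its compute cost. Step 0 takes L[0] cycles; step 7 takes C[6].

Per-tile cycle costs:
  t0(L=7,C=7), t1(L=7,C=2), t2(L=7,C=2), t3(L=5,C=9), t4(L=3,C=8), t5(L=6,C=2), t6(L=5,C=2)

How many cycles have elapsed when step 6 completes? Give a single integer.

end_cycle[6] = 48

[0] DMA t0→A (7c) ∥ CU idle ⇒ 7c, clock 7
[1] DMA t1→B (7c) ∥ CU A:t0 (7c) ⇒ 7c, clock 14
[2] DMA t2→A (7c) ∥ CU B:t1 (2c) ⇒ 7c, clock 21
[3] DMA t3→B (5c) ∥ CU A:t2 (2c) ⇒ 5c, clock 26
[4] DMA t4→A (3c) ∥ CU B:t3 (9c) ⇒ 9c, clock 35
[5] DMA t5→B (6c) ∥ CU A:t4 (8c) ⇒ 8c, clock 43
[6] DMA t6→A (5c) ∥ CU B:t5 (2c) ⇒ 5c, clock 48
[7] DMA idle ∥ CU A:t6 (2c) ⇒ 2c, clock 50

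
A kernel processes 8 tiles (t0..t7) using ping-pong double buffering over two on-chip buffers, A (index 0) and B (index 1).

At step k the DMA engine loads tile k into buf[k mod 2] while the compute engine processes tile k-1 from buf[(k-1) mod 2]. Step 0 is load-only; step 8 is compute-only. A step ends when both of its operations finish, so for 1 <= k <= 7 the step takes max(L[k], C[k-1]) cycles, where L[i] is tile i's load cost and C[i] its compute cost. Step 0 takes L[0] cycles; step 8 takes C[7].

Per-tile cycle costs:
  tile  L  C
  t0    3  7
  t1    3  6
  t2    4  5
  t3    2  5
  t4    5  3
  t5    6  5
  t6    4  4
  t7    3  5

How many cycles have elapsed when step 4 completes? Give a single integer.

end_cycle[4] = 26

k=0 load=t0/3c comp=- wait=3 total=3
k=1 load=t1/3c comp=t0/7c wait=7 total=10
k=2 load=t2/4c comp=t1/6c wait=6 total=16
k=3 load=t3/2c comp=t2/5c wait=5 total=21
k=4 load=t4/5c comp=t3/5c wait=5 total=26
k=5 load=t5/6c comp=t4/3c wait=6 total=32
k=6 load=t6/4c comp=t5/5c wait=5 total=37
k=7 load=t7/3c comp=t6/4c wait=4 total=41
k=8 load=- comp=t7/5c wait=5 total=46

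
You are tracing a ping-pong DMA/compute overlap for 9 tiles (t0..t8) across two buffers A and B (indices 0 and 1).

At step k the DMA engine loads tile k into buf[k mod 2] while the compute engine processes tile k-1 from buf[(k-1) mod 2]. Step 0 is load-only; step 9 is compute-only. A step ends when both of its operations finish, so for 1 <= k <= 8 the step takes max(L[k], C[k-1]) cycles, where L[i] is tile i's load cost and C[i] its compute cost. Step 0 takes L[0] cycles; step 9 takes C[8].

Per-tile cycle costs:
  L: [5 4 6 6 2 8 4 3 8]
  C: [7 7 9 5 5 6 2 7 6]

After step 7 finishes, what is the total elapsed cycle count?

  0. 5=5c; end=5; A:t0 B:-
  1. max(4,7)=7c; end=12; A:t0 B:t1
  2. max(6,7)=7c; end=19; A:t2 B:t1
  3. max(6,9)=9c; end=28; A:t2 B:t3
  4. max(2,5)=5c; end=33; A:t4 B:t3
  5. max(8,5)=8c; end=41; A:t4 B:t5
  6. max(4,6)=6c; end=47; A:t6 B:t5
  7. max(3,2)=3c; end=50; A:t6 B:t7
  8. max(8,7)=8c; end=58; A:t8 B:t7
  9. 6=6c; end=64; A:t8 B:t7

end_cycle[7] = 50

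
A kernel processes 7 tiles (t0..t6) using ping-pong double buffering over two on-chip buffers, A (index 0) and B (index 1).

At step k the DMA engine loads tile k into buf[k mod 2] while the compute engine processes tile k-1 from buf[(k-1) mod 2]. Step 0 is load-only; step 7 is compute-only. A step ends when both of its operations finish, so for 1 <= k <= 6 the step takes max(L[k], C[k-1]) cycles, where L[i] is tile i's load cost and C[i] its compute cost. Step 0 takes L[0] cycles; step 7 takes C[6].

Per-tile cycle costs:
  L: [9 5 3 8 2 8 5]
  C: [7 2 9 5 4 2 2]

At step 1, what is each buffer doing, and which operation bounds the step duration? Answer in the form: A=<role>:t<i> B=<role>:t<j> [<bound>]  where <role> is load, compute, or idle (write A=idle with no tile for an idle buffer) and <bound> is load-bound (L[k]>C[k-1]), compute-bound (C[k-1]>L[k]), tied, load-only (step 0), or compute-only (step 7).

  0. 9=9c; end=9; A:t0 B:-
  1. max(5,7)=7c; end=16; A:t0 B:t1
  2. max(3,2)=3c; end=19; A:t2 B:t1
  3. max(8,9)=9c; end=28; A:t2 B:t3
  4. max(2,5)=5c; end=33; A:t4 B:t3
  5. max(8,4)=8c; end=41; A:t4 B:t5
  6. max(5,2)=5c; end=46; A:t6 B:t5
  7. 2=2c; end=48; A:t6 B:t5

step 1: A=compute:t0 B=load:t1 [compute-bound]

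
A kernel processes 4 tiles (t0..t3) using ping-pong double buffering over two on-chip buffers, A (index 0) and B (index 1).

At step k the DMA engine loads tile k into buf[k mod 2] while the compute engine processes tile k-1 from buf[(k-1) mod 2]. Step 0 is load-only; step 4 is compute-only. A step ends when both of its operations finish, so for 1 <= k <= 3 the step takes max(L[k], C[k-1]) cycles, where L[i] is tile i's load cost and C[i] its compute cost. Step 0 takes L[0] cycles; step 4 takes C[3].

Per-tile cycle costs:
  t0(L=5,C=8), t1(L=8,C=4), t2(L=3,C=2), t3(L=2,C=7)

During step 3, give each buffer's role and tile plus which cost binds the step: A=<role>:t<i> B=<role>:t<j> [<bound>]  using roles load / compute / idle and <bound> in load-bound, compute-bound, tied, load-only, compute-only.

step 3: A=compute:t2 B=load:t3 [tied]

step 0: L[0]=5 → dur=5, Σ=5 | A=load:t0 B=idle [load-only]
step 1: L[1]=8 C[0]=8 → dur=8, Σ=13 | A=compute:t0 B=load:t1 [tied]
step 2: L[2]=3 C[1]=4 → dur=4, Σ=17 | A=load:t2 B=compute:t1 [compute-bound]
step 3: L[3]=2 C[2]=2 → dur=2, Σ=19 | A=compute:t2 B=load:t3 [tied]
step 4: C[3]=7 → dur=7, Σ=26 | A=idle B=compute:t3 [compute-only]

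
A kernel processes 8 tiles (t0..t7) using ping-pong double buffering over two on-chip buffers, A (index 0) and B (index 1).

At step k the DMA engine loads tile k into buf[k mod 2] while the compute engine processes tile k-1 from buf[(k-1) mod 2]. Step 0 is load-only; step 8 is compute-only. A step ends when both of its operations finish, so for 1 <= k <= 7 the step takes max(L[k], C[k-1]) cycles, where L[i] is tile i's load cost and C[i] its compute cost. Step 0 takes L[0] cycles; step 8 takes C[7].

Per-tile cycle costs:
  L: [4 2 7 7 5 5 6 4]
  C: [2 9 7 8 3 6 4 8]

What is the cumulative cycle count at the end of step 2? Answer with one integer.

end_cycle[2] = 15

k=0 load=t0/4c comp=- wait=4 total=4
k=1 load=t1/2c comp=t0/2c wait=2 total=6
k=2 load=t2/7c comp=t1/9c wait=9 total=15
k=3 load=t3/7c comp=t2/7c wait=7 total=22
k=4 load=t4/5c comp=t3/8c wait=8 total=30
k=5 load=t5/5c comp=t4/3c wait=5 total=35
k=6 load=t6/6c comp=t5/6c wait=6 total=41
k=7 load=t7/4c comp=t6/4c wait=4 total=45
k=8 load=- comp=t7/8c wait=8 total=53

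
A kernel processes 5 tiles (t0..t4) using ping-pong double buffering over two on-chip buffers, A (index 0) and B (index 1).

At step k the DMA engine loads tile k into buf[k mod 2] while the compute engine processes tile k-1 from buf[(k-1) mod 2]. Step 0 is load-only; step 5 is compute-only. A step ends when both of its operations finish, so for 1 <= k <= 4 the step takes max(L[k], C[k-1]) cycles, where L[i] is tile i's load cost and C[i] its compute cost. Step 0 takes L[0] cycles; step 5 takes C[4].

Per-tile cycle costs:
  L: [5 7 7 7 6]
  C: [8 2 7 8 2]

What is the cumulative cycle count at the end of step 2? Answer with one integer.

  0. 5=5c; end=5; A:t0 B:-
  1. max(7,8)=8c; end=13; A:t0 B:t1
  2. max(7,2)=7c; end=20; A:t2 B:t1
  3. max(7,7)=7c; end=27; A:t2 B:t3
  4. max(6,8)=8c; end=35; A:t4 B:t3
  5. 2=2c; end=37; A:t4 B:t3

end_cycle[2] = 20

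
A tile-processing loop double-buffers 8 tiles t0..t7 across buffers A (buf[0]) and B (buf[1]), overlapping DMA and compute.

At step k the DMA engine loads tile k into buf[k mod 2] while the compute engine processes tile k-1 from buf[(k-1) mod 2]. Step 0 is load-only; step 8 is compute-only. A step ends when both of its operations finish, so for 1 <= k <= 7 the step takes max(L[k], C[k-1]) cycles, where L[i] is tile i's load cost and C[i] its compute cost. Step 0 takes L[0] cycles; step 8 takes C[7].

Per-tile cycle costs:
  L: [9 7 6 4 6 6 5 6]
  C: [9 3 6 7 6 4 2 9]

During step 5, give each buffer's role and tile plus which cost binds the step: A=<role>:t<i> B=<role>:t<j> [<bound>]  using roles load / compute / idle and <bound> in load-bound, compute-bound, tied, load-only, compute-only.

k=0 load=t0/9c comp=- wait=9 total=9
k=1 load=t1/7c comp=t0/9c wait=9 total=18
k=2 load=t2/6c comp=t1/3c wait=6 total=24
k=3 load=t3/4c comp=t2/6c wait=6 total=30
k=4 load=t4/6c comp=t3/7c wait=7 total=37
k=5 load=t5/6c comp=t4/6c wait=6 total=43
k=6 load=t6/5c comp=t5/4c wait=5 total=48
k=7 load=t7/6c comp=t6/2c wait=6 total=54
k=8 load=- comp=t7/9c wait=9 total=63

step 5: A=compute:t4 B=load:t5 [tied]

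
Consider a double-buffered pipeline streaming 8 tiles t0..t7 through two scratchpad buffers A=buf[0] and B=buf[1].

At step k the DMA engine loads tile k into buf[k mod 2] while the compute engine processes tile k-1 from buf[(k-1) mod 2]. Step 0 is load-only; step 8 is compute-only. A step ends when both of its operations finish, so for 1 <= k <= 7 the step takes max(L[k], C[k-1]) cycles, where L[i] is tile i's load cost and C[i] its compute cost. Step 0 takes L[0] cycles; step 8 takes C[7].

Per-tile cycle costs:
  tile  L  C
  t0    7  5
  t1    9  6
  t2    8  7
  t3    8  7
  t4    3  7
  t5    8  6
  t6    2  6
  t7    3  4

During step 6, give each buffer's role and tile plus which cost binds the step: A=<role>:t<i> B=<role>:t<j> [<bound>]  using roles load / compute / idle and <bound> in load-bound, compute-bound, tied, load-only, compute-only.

step 0: L[0]=7 → dur=7, Σ=7 | A=load:t0 B=idle [load-only]
step 1: L[1]=9 C[0]=5 → dur=9, Σ=16 | A=compute:t0 B=load:t1 [load-bound]
step 2: L[2]=8 C[1]=6 → dur=8, Σ=24 | A=load:t2 B=compute:t1 [load-bound]
step 3: L[3]=8 C[2]=7 → dur=8, Σ=32 | A=compute:t2 B=load:t3 [load-bound]
step 4: L[4]=3 C[3]=7 → dur=7, Σ=39 | A=load:t4 B=compute:t3 [compute-bound]
step 5: L[5]=8 C[4]=7 → dur=8, Σ=47 | A=compute:t4 B=load:t5 [load-bound]
step 6: L[6]=2 C[5]=6 → dur=6, Σ=53 | A=load:t6 B=compute:t5 [compute-bound]
step 7: L[7]=3 C[6]=6 → dur=6, Σ=59 | A=compute:t6 B=load:t7 [compute-bound]
step 8: C[7]=4 → dur=4, Σ=63 | A=idle B=compute:t7 [compute-only]

step 6: A=load:t6 B=compute:t5 [compute-bound]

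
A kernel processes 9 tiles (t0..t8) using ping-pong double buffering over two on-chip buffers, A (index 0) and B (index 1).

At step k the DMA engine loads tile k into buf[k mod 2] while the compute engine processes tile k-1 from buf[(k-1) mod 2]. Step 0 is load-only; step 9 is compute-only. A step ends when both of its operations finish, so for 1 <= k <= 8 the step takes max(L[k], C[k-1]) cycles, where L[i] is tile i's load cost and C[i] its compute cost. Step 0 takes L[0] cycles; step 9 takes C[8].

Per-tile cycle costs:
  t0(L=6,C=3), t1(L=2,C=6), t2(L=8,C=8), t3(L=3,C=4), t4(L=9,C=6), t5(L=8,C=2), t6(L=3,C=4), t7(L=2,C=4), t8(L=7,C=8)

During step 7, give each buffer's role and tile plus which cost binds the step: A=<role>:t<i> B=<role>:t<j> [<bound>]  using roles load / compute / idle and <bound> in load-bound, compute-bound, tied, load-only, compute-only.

  0. 6=6c; end=6; A:t0 B:-
  1. max(2,3)=3c; end=9; A:t0 B:t1
  2. max(8,6)=8c; end=17; A:t2 B:t1
  3. max(3,8)=8c; end=25; A:t2 B:t3
  4. max(9,4)=9c; end=34; A:t4 B:t3
  5. max(8,6)=8c; end=42; A:t4 B:t5
  6. max(3,2)=3c; end=45; A:t6 B:t5
  7. max(2,4)=4c; end=49; A:t6 B:t7
  8. max(7,4)=7c; end=56; A:t8 B:t7
  9. 8=8c; end=64; A:t8 B:t7

step 7: A=compute:t6 B=load:t7 [compute-bound]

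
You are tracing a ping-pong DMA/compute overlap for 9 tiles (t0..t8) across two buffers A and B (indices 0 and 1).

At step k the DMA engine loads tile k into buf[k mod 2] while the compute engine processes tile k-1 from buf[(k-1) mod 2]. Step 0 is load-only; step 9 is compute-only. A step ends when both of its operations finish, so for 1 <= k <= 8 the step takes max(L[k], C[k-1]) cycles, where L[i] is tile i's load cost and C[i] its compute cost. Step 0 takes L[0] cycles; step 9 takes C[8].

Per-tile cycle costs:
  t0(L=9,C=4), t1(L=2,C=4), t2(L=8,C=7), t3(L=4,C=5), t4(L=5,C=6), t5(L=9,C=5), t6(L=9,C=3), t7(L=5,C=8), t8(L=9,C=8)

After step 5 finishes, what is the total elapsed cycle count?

end_cycle[5] = 42

k=0 load=t0/9c comp=- wait=9 total=9
k=1 load=t1/2c comp=t0/4c wait=4 total=13
k=2 load=t2/8c comp=t1/4c wait=8 total=21
k=3 load=t3/4c comp=t2/7c wait=7 total=28
k=4 load=t4/5c comp=t3/5c wait=5 total=33
k=5 load=t5/9c comp=t4/6c wait=9 total=42
k=6 load=t6/9c comp=t5/5c wait=9 total=51
k=7 load=t7/5c comp=t6/3c wait=5 total=56
k=8 load=t8/9c comp=t7/8c wait=9 total=65
k=9 load=- comp=t8/8c wait=8 total=73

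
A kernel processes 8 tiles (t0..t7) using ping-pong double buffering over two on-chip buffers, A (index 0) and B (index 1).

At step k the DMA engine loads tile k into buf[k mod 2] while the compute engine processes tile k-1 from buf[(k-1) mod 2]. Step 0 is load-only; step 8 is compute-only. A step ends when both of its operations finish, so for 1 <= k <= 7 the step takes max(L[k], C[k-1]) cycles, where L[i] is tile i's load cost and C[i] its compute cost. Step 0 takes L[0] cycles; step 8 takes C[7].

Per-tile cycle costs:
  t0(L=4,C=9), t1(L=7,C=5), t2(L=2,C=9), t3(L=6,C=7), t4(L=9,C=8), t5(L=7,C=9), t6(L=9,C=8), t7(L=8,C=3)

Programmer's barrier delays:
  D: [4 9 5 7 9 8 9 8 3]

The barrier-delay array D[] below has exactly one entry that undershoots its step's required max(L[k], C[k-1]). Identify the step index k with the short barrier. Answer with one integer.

[0] required=L[0]=4=4 vs D=4 ok
[1] required=max(L[1]=7,C[0]=9)=9 vs D=9 ok
[2] required=max(L[2]=2,C[1]=5)=5 vs D=5 ok
[3] required=max(L[3]=6,C[2]=9)=9 vs D=7 SHORT
[4] required=max(L[4]=9,C[3]=7)=9 vs D=9 ok
[5] required=max(L[5]=7,C[4]=8)=8 vs D=8 ok
[6] required=max(L[6]=9,C[5]=9)=9 vs D=9 ok
[7] required=max(L[7]=8,C[6]=8)=8 vs D=8 ok
[8] required=C[7]=3=3 vs D=3 ok

hazard at step 3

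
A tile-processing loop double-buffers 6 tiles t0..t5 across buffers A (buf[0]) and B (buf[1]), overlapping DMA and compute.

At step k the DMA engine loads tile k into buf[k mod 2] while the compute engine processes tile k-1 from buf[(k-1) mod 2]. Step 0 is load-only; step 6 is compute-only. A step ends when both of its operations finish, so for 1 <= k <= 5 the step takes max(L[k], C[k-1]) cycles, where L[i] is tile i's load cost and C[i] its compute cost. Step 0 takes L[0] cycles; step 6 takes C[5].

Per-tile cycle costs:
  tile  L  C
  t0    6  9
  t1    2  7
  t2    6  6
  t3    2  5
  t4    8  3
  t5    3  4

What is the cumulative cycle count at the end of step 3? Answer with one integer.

[0] DMA t0→A (6c) ∥ CU idle ⇒ 6c, clock 6
[1] DMA t1→B (2c) ∥ CU A:t0 (9c) ⇒ 9c, clock 15
[2] DMA t2→A (6c) ∥ CU B:t1 (7c) ⇒ 7c, clock 22
[3] DMA t3→B (2c) ∥ CU A:t2 (6c) ⇒ 6c, clock 28
[4] DMA t4→A (8c) ∥ CU B:t3 (5c) ⇒ 8c, clock 36
[5] DMA t5→B (3c) ∥ CU A:t4 (3c) ⇒ 3c, clock 39
[6] DMA idle ∥ CU B:t5 (4c) ⇒ 4c, clock 43

end_cycle[3] = 28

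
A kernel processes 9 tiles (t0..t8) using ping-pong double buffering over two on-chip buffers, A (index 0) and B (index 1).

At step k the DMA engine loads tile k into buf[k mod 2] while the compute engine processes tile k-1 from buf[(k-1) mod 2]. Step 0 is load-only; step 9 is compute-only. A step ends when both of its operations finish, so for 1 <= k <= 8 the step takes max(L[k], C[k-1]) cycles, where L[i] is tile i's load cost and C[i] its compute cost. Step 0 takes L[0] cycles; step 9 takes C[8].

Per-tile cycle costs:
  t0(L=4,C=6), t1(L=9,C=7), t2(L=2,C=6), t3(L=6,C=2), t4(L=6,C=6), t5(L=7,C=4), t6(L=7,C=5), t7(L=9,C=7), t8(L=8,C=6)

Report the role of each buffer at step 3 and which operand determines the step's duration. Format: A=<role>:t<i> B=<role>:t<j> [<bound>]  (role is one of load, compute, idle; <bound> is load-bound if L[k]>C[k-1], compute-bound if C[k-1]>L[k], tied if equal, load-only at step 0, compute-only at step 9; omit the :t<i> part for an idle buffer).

  0. 4=4c; end=4; A:t0 B:-
  1. max(9,6)=9c; end=13; A:t0 B:t1
  2. max(2,7)=7c; end=20; A:t2 B:t1
  3. max(6,6)=6c; end=26; A:t2 B:t3
  4. max(6,2)=6c; end=32; A:t4 B:t3
  5. max(7,6)=7c; end=39; A:t4 B:t5
  6. max(7,4)=7c; end=46; A:t6 B:t5
  7. max(9,5)=9c; end=55; A:t6 B:t7
  8. max(8,7)=8c; end=63; A:t8 B:t7
  9. 6=6c; end=69; A:t8 B:t7

step 3: A=compute:t2 B=load:t3 [tied]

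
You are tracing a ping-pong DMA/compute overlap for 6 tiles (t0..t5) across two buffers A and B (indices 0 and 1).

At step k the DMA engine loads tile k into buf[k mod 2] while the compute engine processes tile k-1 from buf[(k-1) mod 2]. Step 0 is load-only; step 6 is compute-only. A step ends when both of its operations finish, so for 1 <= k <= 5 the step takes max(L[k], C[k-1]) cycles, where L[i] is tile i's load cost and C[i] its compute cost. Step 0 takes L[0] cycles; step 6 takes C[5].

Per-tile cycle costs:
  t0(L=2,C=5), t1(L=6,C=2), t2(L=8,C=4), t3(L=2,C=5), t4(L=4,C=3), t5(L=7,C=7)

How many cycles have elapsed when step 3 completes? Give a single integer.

end_cycle[3] = 20

[0] DMA t0→A (2c) ∥ CU idle ⇒ 2c, clock 2
[1] DMA t1→B (6c) ∥ CU A:t0 (5c) ⇒ 6c, clock 8
[2] DMA t2→A (8c) ∥ CU B:t1 (2c) ⇒ 8c, clock 16
[3] DMA t3→B (2c) ∥ CU A:t2 (4c) ⇒ 4c, clock 20
[4] DMA t4→A (4c) ∥ CU B:t3 (5c) ⇒ 5c, clock 25
[5] DMA t5→B (7c) ∥ CU A:t4 (3c) ⇒ 7c, clock 32
[6] DMA idle ∥ CU B:t5 (7c) ⇒ 7c, clock 39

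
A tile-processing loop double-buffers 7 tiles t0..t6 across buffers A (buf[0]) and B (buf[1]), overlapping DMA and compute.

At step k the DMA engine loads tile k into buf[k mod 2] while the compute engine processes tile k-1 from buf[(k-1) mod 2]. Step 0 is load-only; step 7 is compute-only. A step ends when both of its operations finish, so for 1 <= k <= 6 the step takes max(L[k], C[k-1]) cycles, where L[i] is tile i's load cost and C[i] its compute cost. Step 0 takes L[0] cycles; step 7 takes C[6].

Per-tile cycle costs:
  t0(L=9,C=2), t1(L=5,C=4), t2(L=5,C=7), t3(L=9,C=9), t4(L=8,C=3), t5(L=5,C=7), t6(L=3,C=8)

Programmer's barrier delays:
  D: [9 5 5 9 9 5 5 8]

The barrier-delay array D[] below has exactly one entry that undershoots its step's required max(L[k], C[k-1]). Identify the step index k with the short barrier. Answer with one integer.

k=0 barrier L[0]=9→9c, D[0]=9 ok
k=1 barrier max(L[1]=5,C[0]=2)→5c, D[1]=5 ok
k=2 barrier max(L[2]=5,C[1]=4)→5c, D[2]=5 ok
k=3 barrier max(L[3]=9,C[2]=7)→9c, D[3]=9 ok
k=4 barrier max(L[4]=8,C[3]=9)→9c, D[4]=9 ok
k=5 barrier max(L[5]=5,C[4]=3)→5c, D[5]=5 ok
k=6 barrier max(L[6]=3,C[5]=7)→7c, D[6]=5 SHORT
k=7 barrier C[6]=8→8c, D[7]=8 ok

hazard at step 6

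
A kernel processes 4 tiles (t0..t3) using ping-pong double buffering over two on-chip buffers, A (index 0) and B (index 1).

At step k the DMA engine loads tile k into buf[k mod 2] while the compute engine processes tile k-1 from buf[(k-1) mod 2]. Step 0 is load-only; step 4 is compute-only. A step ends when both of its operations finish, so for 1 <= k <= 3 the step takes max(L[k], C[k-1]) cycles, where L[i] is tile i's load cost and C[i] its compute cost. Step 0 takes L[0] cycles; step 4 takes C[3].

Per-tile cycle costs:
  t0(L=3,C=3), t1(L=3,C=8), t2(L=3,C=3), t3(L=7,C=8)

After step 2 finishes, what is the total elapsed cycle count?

end_cycle[2] = 14

k=0 load=t0/3c comp=- wait=3 total=3
k=1 load=t1/3c comp=t0/3c wait=3 total=6
k=2 load=t2/3c comp=t1/8c wait=8 total=14
k=3 load=t3/7c comp=t2/3c wait=7 total=21
k=4 load=- comp=t3/8c wait=8 total=29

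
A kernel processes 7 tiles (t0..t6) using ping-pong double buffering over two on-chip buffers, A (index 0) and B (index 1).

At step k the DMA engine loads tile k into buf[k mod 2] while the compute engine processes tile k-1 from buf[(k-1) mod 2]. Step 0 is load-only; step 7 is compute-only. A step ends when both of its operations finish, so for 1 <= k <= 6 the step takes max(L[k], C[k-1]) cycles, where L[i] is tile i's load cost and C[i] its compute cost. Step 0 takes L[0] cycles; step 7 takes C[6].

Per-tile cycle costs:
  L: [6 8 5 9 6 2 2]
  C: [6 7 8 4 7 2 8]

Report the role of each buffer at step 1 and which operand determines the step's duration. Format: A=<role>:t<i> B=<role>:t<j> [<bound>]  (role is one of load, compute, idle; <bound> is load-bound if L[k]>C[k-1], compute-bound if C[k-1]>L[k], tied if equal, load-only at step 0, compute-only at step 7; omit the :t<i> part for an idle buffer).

step 1: A=compute:t0 B=load:t1 [load-bound]

step 0: L[0]=6 → dur=6, Σ=6 | A=load:t0 B=idle [load-only]
step 1: L[1]=8 C[0]=6 → dur=8, Σ=14 | A=compute:t0 B=load:t1 [load-bound]
step 2: L[2]=5 C[1]=7 → dur=7, Σ=21 | A=load:t2 B=compute:t1 [compute-bound]
step 3: L[3]=9 C[2]=8 → dur=9, Σ=30 | A=compute:t2 B=load:t3 [load-bound]
step 4: L[4]=6 C[3]=4 → dur=6, Σ=36 | A=load:t4 B=compute:t3 [load-bound]
step 5: L[5]=2 C[4]=7 → dur=7, Σ=43 | A=compute:t4 B=load:t5 [compute-bound]
step 6: L[6]=2 C[5]=2 → dur=2, Σ=45 | A=load:t6 B=compute:t5 [tied]
step 7: C[6]=8 → dur=8, Σ=53 | A=compute:t6 B=idle [compute-only]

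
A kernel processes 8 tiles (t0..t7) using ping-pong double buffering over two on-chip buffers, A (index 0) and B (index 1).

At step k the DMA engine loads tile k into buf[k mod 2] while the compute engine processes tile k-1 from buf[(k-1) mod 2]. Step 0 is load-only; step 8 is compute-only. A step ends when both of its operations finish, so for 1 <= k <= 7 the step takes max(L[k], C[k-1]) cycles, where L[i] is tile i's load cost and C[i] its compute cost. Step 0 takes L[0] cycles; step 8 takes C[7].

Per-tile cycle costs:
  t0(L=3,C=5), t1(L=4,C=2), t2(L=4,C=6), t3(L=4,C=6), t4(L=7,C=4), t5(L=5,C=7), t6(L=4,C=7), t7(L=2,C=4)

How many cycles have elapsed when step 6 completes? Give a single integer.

step 0: L[0]=3 → dur=3, Σ=3 | A=load:t0 B=idle [load-only]
step 1: L[1]=4 C[0]=5 → dur=5, Σ=8 | A=compute:t0 B=load:t1 [compute-bound]
step 2: L[2]=4 C[1]=2 → dur=4, Σ=12 | A=load:t2 B=compute:t1 [load-bound]
step 3: L[3]=4 C[2]=6 → dur=6, Σ=18 | A=compute:t2 B=load:t3 [compute-bound]
step 4: L[4]=7 C[3]=6 → dur=7, Σ=25 | A=load:t4 B=compute:t3 [load-bound]
step 5: L[5]=5 C[4]=4 → dur=5, Σ=30 | A=compute:t4 B=load:t5 [load-bound]
step 6: L[6]=4 C[5]=7 → dur=7, Σ=37 | A=load:t6 B=compute:t5 [compute-bound]
step 7: L[7]=2 C[6]=7 → dur=7, Σ=44 | A=compute:t6 B=load:t7 [compute-bound]
step 8: C[7]=4 → dur=4, Σ=48 | A=idle B=compute:t7 [compute-only]

end_cycle[6] = 37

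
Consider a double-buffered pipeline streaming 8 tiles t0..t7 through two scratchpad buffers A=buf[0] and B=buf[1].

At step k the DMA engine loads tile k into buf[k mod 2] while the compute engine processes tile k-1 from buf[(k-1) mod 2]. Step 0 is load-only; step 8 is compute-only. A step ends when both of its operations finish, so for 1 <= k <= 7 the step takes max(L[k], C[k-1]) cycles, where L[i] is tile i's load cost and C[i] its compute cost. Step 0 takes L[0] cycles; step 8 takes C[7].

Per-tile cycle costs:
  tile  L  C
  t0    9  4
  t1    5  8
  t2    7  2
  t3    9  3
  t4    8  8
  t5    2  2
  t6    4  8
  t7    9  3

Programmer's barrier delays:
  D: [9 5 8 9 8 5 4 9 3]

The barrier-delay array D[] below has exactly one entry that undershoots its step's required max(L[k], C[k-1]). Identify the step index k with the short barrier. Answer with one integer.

hazard at step 5

[0] required=L[0]=9=9 vs D=9 ok
[1] required=max(L[1]=5,C[0]=4)=5 vs D=5 ok
[2] required=max(L[2]=7,C[1]=8)=8 vs D=8 ok
[3] required=max(L[3]=9,C[2]=2)=9 vs D=9 ok
[4] required=max(L[4]=8,C[3]=3)=8 vs D=8 ok
[5] required=max(L[5]=2,C[4]=8)=8 vs D=5 SHORT
[6] required=max(L[6]=4,C[5]=2)=4 vs D=4 ok
[7] required=max(L[7]=9,C[6]=8)=9 vs D=9 ok
[8] required=C[7]=3=3 vs D=3 ok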